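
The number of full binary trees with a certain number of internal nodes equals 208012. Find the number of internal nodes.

12

Full binary trees with n internal nodes are counted by C_n; 208012 = C_12.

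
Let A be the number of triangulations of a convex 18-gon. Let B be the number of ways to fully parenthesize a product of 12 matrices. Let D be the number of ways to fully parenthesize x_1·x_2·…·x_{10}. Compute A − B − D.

The number of triangulations of an 18-gon is the Catalan number C_16 (index = sides − 2). So A = C_16 = 35357670.
Bracketing 12 factors into binary products is counted by C_{12−1} = C_11. So B = C_11 = 58786.
Bracketing 10 factors into binary products is counted by C_{10−1} = C_9. So D = C_9 = 4862.
A − B − D = 35357670 − 58786 − 4862 = 35294022.

35294022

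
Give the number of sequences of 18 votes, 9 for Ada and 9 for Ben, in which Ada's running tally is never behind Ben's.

Reading a vote for the leader as '(' and for the other as ')' turns such a sequence into a balanced string of 9 pairs, so the count is C_9.
C_9 = C(18,9)/10 = 48620/10 = 4862.

4862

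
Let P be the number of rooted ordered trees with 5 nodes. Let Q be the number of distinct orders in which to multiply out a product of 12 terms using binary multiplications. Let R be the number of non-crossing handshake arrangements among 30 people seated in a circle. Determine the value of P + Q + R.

9753645

Rooted ordered (plane) trees on m nodes have m−1 edges and are counted by C_{m−1}; m = 5 gives C_4. So P = C_4 = 14.
Bracketing 12 factors into binary products is counted by C_{12−1} = C_11. So Q = C_11 = 58786.
Non-crossing handshake pairings of 2n people are counted by C_n; 30 people gives n = 15. So R = C_15 = 9694845.
P + Q + R = 14 + 58786 + 9694845 = 9753645.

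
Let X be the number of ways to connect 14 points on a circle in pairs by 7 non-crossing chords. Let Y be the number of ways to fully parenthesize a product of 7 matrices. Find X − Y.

Non-crossing perfect matchings of 2n points on a circle are counted by C_n; with 14 points, n = 7. So X = C_7 = 429.
Bracketing 7 factors into binary products is counted by C_{7−1} = C_6. So Y = C_6 = 132.
X − Y = 429 − 132 = 297.

297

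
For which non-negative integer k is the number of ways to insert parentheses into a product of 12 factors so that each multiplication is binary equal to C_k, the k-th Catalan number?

Bracketing 12 factors into binary products is counted by C_{12−1} = C_11.

11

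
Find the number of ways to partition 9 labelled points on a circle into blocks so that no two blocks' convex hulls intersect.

4862

Non-crossing partitions of an n-element set are counted by C_n; here n = 9.
C_9 = C_8 · 2(2·8+1)/(8+2) = 1430 · 34/10 = 4862.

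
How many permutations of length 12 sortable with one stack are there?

208012

By Knuth's characterisation, the stack-sortable permutations of length 12 are the 231-avoiders, numbering C_12.
C_12 = C(24,12)/13 = 2704156/13 = 208012.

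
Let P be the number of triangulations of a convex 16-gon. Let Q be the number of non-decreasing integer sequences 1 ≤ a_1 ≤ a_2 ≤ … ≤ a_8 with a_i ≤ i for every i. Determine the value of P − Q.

2673010

The number of triangulations of a 16-gon is the Catalan number C_14 (index = sides − 2). So P = C_14 = 2674440.
Weakly increasing sequences with a_i ≤ i biject with Dyck paths of semilength 8, so there are C_8. So Q = C_8 = 1430.
P − Q = 2674440 − 1430 = 2673010.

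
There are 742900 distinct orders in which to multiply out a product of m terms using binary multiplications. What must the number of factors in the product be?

14

Parenthesizations of m factors are counted by C_{m−1}. Since C_13 = 742900, the index is 13.
So the index is 13, and the number of factors is 13 + 1 = 14.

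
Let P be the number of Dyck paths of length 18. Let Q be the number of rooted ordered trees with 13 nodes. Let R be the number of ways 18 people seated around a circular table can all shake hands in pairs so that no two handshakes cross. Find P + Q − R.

208012

Paths of 9 up- and 9 down-steps that never dip below the axis are Dyck paths; their count is C_9. So P = C_9 = 4862.
A rooted plane tree on 13 nodes has 12 edges, and such trees are counted by C_12. So Q = C_12 = 208012.
With 18 = 2·9 people, non-crossing handshake pairings are non-crossing perfect matchings on a circle, counted by C_9. So R = C_9 = 4862.
P + Q − R = 4862 + 208012 − 4862 = 208012.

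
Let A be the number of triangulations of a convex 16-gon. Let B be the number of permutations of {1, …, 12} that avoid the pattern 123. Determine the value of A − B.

The number of triangulations of a 16-gon is the Catalan number C_14 (index = sides − 2). So A = C_14 = 2674440.
For any fixed pattern of length 3, the pattern-avoiding permutations of [12] number C_12. So B = C_12 = 208012.
A − B = 2674440 − 208012 = 2466428.

2466428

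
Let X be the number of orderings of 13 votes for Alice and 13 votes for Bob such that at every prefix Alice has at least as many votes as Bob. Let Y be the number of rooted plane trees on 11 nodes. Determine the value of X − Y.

Reading a vote for the leader as '(' and for the other as ')' turns such a sequence into a balanced string of 13 pairs, so the count is C_13. So X = C_13 = 742900.
Rooted ordered (plane) trees on m nodes have m−1 edges and are counted by C_{m−1}; m = 11 gives C_10. So Y = C_10 = 16796.
X − Y = 742900 − 16796 = 726104.

726104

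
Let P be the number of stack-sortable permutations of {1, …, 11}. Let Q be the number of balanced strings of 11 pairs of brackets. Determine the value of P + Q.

117572

By Knuth's characterisation, the stack-sortable permutations of length 11 are the 231-avoiders, numbering C_11. So P = C_11 = 58786.
A balanced arrangement of 11 bracket pairs is a Dyck word of semilength 11, so the count is C_11. So Q = C_11 = 58786.
P + Q = 58786 + 58786 = 117572.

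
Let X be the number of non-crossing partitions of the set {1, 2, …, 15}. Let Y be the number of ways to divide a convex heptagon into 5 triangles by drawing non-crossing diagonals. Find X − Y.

9694803

The non-crossing partitions of [15] form a lattice of size C_15. So X = C_15 = 9694845.
Triangulations of a convex m-gon are counted by C_{m−2}; with m = 7 this is C_5. So Y = C_5 = 42.
X − Y = 9694845 − 42 = 9694803.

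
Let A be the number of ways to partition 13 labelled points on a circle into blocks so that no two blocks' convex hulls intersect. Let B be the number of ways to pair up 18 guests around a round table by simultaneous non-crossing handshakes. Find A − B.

Non-crossing partitions of an n-element set are counted by C_n; here n = 13. So A = C_13 = 742900.
With 18 = 2·9 people, non-crossing handshake pairings are non-crossing perfect matchings on a circle, counted by C_9. So B = C_9 = 4862.
A − B = 742900 − 4862 = 738038.

738038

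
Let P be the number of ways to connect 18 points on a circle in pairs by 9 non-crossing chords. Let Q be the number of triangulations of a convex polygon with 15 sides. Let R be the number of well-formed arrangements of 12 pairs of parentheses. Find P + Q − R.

539750

Non-crossing perfect matchings of 2n points on a circle are counted by C_n; with 18 points, n = 9. So P = C_9 = 4862.
A convex 15-gon is triangulated into 13 triangles, and the number of such triangulations is the Catalan number C_{15−2} = C_13. So Q = C_13 = 742900.
With 12 pairs the number of balanced bracket strings is the Catalan number C_12. So R = C_12 = 208012.
P + Q − R = 4862 + 742900 − 208012 = 539750.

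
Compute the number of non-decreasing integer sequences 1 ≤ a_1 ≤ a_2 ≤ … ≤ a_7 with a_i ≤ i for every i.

429

Weakly increasing sequences with a_i ≤ i biject with Dyck paths of semilength 7, so there are C_7.
C_7 = 429.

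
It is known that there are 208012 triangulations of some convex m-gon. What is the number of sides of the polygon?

14

Triangulations of a convex m-gon are counted by C_{m−2}. Since C_12 = 208012, the index is 12.
So m − 2 = 12, giving m = 14 sides.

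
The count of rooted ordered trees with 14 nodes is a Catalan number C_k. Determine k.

Rooted ordered (plane) trees on m nodes have m−1 edges and are counted by C_{m−1}; m = 14 gives C_13.

13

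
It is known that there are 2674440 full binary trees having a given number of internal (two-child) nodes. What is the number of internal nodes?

Full binary trees with n internal nodes are counted by C_n; 2674440 = C_14.

14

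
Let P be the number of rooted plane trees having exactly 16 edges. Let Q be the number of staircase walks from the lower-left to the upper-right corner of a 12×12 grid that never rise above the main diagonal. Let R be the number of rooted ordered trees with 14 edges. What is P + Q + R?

38240122

Rooted ordered trees with n edges are counted by C_n; here n = 16. So P = C_16 = 35357670.
Sub-diagonal monotone paths from (0,0) to (12,12) biject with Dyck paths of semilength 12, giving C_12. So Q = C_12 = 208012.
A rooted plane tree with 14 edges has 15 nodes, and the count is C_14. So R = C_14 = 2674440.
P + Q + R = 35357670 + 208012 + 2674440 = 38240122.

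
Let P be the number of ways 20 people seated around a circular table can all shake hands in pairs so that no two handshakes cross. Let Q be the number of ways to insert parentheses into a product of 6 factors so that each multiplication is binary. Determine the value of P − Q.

With 20 = 2·10 people, non-crossing handshake pairings are non-crossing perfect matchings on a circle, counted by C_10. So P = C_10 = 16796.
Ways to associate a product of 6 factors correspond to binary trees on 6 leaves, so the count is C_5. So Q = C_5 = 42.
P − Q = 16796 − 42 = 16754.

16754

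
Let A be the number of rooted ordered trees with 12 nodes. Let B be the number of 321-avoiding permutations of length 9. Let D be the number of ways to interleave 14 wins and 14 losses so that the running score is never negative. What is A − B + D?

2728364

A rooted plane tree on 12 nodes has 11 edges, and such trees are counted by C_11. So A = C_11 = 58786.
Permutations of [n] avoiding any single length-3 pattern are counted by C_n; here n = 9. So B = C_9 = 4862.
Ballot sequences with n votes each where one side never trails are Dyck words, counted by C_n; here n = 14. So D = C_14 = 2674440.
A − B + D = 58786 − 4862 + 2674440 = 2728364.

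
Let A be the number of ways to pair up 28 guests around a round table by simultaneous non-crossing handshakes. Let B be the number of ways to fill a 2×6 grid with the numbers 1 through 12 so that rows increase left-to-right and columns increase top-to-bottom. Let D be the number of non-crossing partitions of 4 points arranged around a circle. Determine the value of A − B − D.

2674294

Non-crossing handshake pairings of 2n people are counted by C_n; 28 people gives n = 14. So A = C_14 = 2674440.
Standard Young tableaux of shape 2×n are counted by C_n; here n = 6. So B = C_6 = 132.
The non-crossing partitions of [4] form a lattice of size C_4. So D = C_4 = 14.
A − B − D = 2674440 − 132 − 14 = 2674294.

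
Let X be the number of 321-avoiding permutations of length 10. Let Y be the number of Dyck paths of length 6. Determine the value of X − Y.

Permutations of [n] avoiding any single length-3 pattern are counted by C_n; here n = 10. So X = C_10 = 16796.
Dyck paths of semilength n (length 2n) are counted by C_n; here n = 3. So Y = C_3 = 5.
X − Y = 16796 − 5 = 16791.

16791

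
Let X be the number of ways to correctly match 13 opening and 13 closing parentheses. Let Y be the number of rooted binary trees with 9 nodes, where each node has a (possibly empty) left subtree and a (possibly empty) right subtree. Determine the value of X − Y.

738038

With 13 pairs the number of balanced bracket strings is the Catalan number C_13. So X = C_13 = 742900.
Rooted binary trees with 9 nodes (each child slot possibly empty) number C_9. So Y = C_9 = 4862.
X − Y = 742900 − 4862 = 738038.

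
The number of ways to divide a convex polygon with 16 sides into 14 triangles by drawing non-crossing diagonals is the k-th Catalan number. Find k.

14

A convex 16-gon is triangulated into 14 triangles, and the number of such triangulations is the Catalan number C_{16−2} = C_14.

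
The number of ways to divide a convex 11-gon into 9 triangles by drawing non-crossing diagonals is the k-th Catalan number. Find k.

A convex 11-gon is triangulated into 9 triangles, and the number of such triangulations is the Catalan number C_{11−2} = C_9.

9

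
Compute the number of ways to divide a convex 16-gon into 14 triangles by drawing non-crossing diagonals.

A convex 16-gon is triangulated into 14 triangles, and the number of such triangulations is the Catalan number C_{16−2} = C_14.
C_14 = C_13 · 2(2·13+1)/(13+2) = 742900 · 54/15 = 2674440.

2674440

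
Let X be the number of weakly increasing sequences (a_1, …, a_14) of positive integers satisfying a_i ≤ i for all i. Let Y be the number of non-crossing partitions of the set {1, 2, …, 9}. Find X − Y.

Weakly increasing sequences with a_i ≤ i biject with Dyck paths of semilength 14, so there are C_14. So X = C_14 = 2674440.
Non-crossing partitions of an n-element set are counted by C_n; here n = 9. So Y = C_9 = 4862.
X − Y = 2674440 − 4862 = 2669578.

2669578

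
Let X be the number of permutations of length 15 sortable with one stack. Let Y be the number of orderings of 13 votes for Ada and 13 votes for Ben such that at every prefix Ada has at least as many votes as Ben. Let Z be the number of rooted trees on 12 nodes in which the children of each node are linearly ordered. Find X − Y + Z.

Stack-sortable permutations are exactly the 231-avoiding ones, counted by C_n; here n = 15. So X = C_15 = 9694845.
Reading a vote for the leader as '(' and for the other as ')' turns such a sequence into a balanced string of 13 pairs, so the count is C_13. So Y = C_13 = 742900.
A rooted plane tree on 12 nodes has 11 edges, and such trees are counted by C_11. So Z = C_11 = 58786.
X − Y + Z = 9694845 − 742900 + 58786 = 9010731.

9010731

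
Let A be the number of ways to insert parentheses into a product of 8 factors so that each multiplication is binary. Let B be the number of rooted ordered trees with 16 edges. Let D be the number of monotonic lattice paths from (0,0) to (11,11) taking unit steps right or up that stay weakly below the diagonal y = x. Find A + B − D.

35299313

Ways to associate a product of 8 factors correspond to binary trees on 8 leaves, so the count is C_7. So A = C_7 = 429.
Rooted ordered trees with n edges are counted by C_n; here n = 16. So B = C_16 = 35357670.
Sub-diagonal monotone paths from (0,0) to (11,11) biject with Dyck paths of semilength 11, giving C_11. So D = C_11 = 58786.
A + B − D = 429 + 35357670 − 58786 = 35299313.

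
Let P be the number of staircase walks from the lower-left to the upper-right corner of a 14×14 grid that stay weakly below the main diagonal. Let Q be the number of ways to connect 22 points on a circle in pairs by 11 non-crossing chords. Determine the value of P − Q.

Sub-diagonal monotone paths from (0,0) to (14,14) biject with Dyck paths of semilength 14, giving C_14. So P = C_14 = 2674440.
Non-crossing perfect matchings of 2n points on a circle are counted by C_n; with 22 points, n = 11. So Q = C_11 = 58786.
P − Q = 2674440 − 58786 = 2615654.

2615654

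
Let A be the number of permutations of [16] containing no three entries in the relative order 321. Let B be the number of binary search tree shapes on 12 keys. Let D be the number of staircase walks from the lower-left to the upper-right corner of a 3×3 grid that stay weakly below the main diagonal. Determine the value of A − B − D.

Permutations of [n] avoiding any single length-3 pattern are counted by C_n; here n = 16. So A = C_16 = 35357670.
Rooted binary trees with 12 nodes (each child slot possibly empty) number C_12. So B = C_12 = 208012.
Sub-diagonal monotone paths from (0,0) to (3,3) biject with Dyck paths of semilength 3, giving C_3. So D = C_3 = 5.
A − B − D = 35357670 − 208012 − 5 = 35149653.

35149653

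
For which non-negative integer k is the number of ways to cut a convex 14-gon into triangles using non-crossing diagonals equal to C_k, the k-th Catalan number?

A convex 14-gon is triangulated into 12 triangles, and the number of such triangulations is the Catalan number C_{14−2} = C_12.

12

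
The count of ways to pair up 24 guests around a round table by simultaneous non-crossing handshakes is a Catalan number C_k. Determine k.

With 24 = 2·12 people, non-crossing handshake pairings are non-crossing perfect matchings on a circle, counted by C_12.

12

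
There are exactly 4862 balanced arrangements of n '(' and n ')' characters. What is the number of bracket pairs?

9

Balanced strings of n bracket-pairs are counted by C_n. The Catalan number equal to 4862 is C_9.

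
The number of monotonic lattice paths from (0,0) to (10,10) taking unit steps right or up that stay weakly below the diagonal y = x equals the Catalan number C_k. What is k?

Sub-diagonal monotone paths from (0,0) to (10,10) biject with Dyck paths of semilength 10, giving C_10.

10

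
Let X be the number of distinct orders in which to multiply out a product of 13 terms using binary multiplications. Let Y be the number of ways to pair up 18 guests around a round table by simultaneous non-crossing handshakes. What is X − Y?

Bracketing 13 factors into binary products is counted by C_{13−1} = C_12. So X = C_12 = 208012.
With 18 = 2·9 people, non-crossing handshake pairings are non-crossing perfect matchings on a circle, counted by C_9. So Y = C_9 = 4862.
X − Y = 208012 − 4862 = 203150.

203150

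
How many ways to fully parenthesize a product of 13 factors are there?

208012

Bracketing 13 factors into binary products is counted by C_{13−1} = C_12.
C_12 = C(24,12)/13 = 2704156/13 = 208012.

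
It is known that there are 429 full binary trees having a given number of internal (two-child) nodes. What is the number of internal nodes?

Full binary trees with n internal nodes are counted by C_n. The Catalan number equal to 429 is C_7.

7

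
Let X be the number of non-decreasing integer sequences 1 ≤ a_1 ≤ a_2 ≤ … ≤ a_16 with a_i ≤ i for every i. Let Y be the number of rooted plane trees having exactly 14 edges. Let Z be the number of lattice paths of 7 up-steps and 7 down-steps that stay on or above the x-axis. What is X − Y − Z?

Weakly increasing sequences with a_i ≤ i biject with Dyck paths of semilength 16, so there are C_16. So X = C_16 = 35357670.
Rooted ordered trees with n edges are counted by C_n; here n = 14. So Y = C_14 = 2674440.
Dyck paths of semilength n (length 2n) are counted by C_n; here n = 7. So Z = C_7 = 429.
X − Y − Z = 35357670 − 2674440 − 429 = 32682801.

32682801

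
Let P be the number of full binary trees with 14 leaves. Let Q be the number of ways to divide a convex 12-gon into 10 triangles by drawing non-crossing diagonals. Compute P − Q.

Full binary trees with 14 leaves have 14−1 = 13 internal nodes, so there are C_13 of them. So P = C_13 = 742900.
A convex 12-gon is triangulated into 10 triangles, and the number of such triangulations is the Catalan number C_{12−2} = C_10. So Q = C_10 = 16796.
P − Q = 742900 − 16796 = 726104.

726104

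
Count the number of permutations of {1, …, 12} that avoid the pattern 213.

208012

For any fixed pattern of length 3, the pattern-avoiding permutations of [12] number C_12.
C_12 = C(24,12)/13 = 2704156/13 = 208012.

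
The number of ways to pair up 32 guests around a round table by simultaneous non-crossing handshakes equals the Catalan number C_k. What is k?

16

With 32 = 2·16 people, non-crossing handshake pairings are non-crossing perfect matchings on a circle, counted by C_16.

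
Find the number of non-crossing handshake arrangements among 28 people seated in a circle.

2674440

Non-crossing handshake pairings of 2n people are counted by C_n; 28 people gives n = 14.
C_14 = C(28,14)/15 = 40116600/15 = 2674440.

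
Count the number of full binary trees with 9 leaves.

1430

A full binary tree with L leaves has L−1 internal nodes and is counted by C_{L−1}; L = 9 gives C_8.
C_8 = C(16,8)/9 = 12870/9 = 1430.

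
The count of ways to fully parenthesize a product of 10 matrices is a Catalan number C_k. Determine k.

9

Bracketing 10 factors into binary products is counted by C_{10−1} = C_9.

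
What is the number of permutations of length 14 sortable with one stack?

2674440

Stack-sortable permutations are exactly the 231-avoiding ones, counted by C_n; here n = 14.
C_14 = 2674440.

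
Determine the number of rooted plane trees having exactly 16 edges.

35357670

Rooted ordered trees with n edges are counted by C_n; here n = 16.
C_16 = C(32,16)/17 = 601080390/17 = 35357670.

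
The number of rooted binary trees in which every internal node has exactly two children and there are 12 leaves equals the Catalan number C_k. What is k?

A full binary tree with L leaves has L−1 internal nodes and is counted by C_{L−1}; L = 12 gives C_11.

11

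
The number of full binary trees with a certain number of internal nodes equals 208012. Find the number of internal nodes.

Full binary trees with n internal nodes are counted by C_n. The Catalan number equal to 208012 is C_12.

12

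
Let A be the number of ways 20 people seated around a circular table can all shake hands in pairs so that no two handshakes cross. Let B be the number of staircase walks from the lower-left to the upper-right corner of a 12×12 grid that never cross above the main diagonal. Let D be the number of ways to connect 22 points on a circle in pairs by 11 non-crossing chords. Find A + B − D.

With 20 = 2·10 people, non-crossing handshake pairings are non-crossing perfect matchings on a circle, counted by C_10. So A = C_10 = 16796.
Monotone paths in an n×n grid that stay weakly below the diagonal are counted by C_n; here n = 12. So B = C_12 = 208012.
Non-crossing perfect matchings of 2n points on a circle are counted by C_n; with 22 points, n = 11. So D = C_11 = 58786.
A + B − D = 16796 + 208012 − 58786 = 166022.

166022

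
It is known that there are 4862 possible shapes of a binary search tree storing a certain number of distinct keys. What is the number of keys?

9

Binary search tree shapes on n keys are counted by C_n, and C_9 = 4862.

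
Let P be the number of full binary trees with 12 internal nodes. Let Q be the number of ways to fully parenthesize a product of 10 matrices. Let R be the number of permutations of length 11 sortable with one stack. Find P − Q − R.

144364

The number of full binary trees on 12 internal nodes is the Catalan number C_12. So P = C_12 = 208012.
Bracketing 10 factors into binary products is counted by C_{10−1} = C_9. So Q = C_9 = 4862.
Stack-sortable permutations are exactly the 231-avoiding ones, counted by C_n; here n = 11. So R = C_11 = 58786.
P − Q − R = 208012 − 4862 − 58786 = 144364.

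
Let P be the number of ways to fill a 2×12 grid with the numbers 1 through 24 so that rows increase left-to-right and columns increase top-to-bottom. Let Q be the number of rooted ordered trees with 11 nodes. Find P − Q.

191216

By the hook-length formula (or a Dyck-path bijection), SYT of shape 2×12 number C_12. So P = C_12 = 208012.
A rooted plane tree on 11 nodes has 10 edges, and such trees are counted by C_10. So Q = C_10 = 16796.
P − Q = 208012 − 16796 = 191216.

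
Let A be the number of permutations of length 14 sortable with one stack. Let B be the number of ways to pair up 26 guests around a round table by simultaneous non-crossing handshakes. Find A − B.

1931540

By Knuth's characterisation, the stack-sortable permutations of length 14 are the 231-avoiders, numbering C_14. So A = C_14 = 2674440.
Non-crossing handshake pairings of 2n people are counted by C_n; 26 people gives n = 13. So B = C_13 = 742900.
A − B = 2674440 − 742900 = 1931540.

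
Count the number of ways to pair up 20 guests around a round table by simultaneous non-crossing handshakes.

16796

Non-crossing handshake pairings of 2n people are counted by C_n; 20 people gives n = 10.
C_10 = C(20,10)/11 = 184756/11 = 16796.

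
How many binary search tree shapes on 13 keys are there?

There are C_n binary search tree shapes on n keys; with n = 13 that is C_13.
C_13 = 742900.

742900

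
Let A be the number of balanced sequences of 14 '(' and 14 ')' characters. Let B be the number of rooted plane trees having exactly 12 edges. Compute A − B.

A balanced arrangement of 14 bracket pairs is a Dyck word of semilength 14, so the count is C_14. So A = C_14 = 2674440.
A rooted plane tree with 12 edges has 13 nodes, and the count is C_12. So B = C_12 = 208012.
A − B = 2674440 − 208012 = 2466428.

2466428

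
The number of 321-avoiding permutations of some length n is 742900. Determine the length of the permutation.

13

Permutations of [n] avoiding a fixed length-3 pattern are counted by C_n. The Catalan number equal to 742900 is C_13.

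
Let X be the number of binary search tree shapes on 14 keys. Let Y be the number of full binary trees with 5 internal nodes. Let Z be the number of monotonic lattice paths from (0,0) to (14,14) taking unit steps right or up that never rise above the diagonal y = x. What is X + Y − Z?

There are C_n binary search tree shapes on n keys; with n = 14 that is C_14. So X = C_14 = 2674440.
The number of full binary trees on 5 internal nodes is the Catalan number C_5. So Y = C_5 = 42.
Sub-diagonal monotone paths from (0,0) to (14,14) biject with Dyck paths of semilength 14, giving C_14. So Z = C_14 = 2674440.
X + Y − Z = 2674440 + 42 − 2674440 = 42.

42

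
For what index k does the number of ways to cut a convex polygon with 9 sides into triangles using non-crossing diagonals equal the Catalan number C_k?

7

A convex 9-gon is triangulated into 7 triangles, and the number of such triangulations is the Catalan number C_{9−2} = C_7.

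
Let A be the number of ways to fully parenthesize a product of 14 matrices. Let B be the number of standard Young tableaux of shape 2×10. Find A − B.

Bracketing 14 factors into binary products is counted by C_{14−1} = C_13. So A = C_13 = 742900.
By the hook-length formula (or a Dyck-path bijection), SYT of shape 2×10 number C_10. So B = C_10 = 16796.
A − B = 742900 − 16796 = 726104.

726104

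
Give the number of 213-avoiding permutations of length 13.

742900

For any fixed pattern of length 3, the pattern-avoiding permutations of [13] number C_13.
C_13 = C(26,13)/14 = 10400600/14 = 742900.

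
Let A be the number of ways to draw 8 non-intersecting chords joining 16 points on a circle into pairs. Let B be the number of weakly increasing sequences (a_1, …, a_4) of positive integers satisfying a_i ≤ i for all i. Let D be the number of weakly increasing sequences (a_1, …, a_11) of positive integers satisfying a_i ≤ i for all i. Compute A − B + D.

60202

Non-crossing perfect matchings of 2n points on a circle are counted by C_n; with 16 points, n = 8. So A = C_8 = 1430.
Weakly increasing sequences with a_i ≤ i biject with Dyck paths of semilength 4, so there are C_4. So B = C_4 = 14.
Such sub-staircase sequences of length n are counted by C_n; here n = 11. So D = C_11 = 58786.
A − B + D = 1430 − 14 + 58786 = 60202.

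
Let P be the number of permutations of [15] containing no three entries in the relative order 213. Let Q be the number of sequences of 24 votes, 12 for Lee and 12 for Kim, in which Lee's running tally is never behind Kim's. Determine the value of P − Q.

9486833

Permutations of [n] avoiding any single length-3 pattern are counted by C_n; here n = 15. So P = C_15 = 9694845.
Reading a vote for the leader as '(' and for the other as ')' turns such a sequence into a balanced string of 12 pairs, so the count is C_12. So Q = C_12 = 208012.
P − Q = 9694845 − 208012 = 9486833.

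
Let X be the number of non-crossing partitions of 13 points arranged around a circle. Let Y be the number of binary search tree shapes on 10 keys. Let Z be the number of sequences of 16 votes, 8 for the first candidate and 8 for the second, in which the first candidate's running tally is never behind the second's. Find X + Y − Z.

The non-crossing partitions of [13] form a lattice of size C_13. So X = C_13 = 742900.
There are C_n binary search tree shapes on n keys; with n = 10 that is C_10. So Y = C_10 = 16796.
Reading a vote for the leader as '(' and for the other as ')' turns such a sequence into a balanced string of 8 pairs, so the count is C_8. So Z = C_8 = 1430.
X + Y − Z = 742900 + 16796 − 1430 = 758266.

758266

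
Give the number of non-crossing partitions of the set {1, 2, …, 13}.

The non-crossing partitions of [13] form a lattice of size C_13.
C_13 = C(26,13)/14 = 10400600/14 = 742900.

742900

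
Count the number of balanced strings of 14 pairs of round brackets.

A balanced arrangement of 14 bracket pairs is a Dyck word of semilength 14, so the count is C_14.
C_14 = C(28,14)/15 = 40116600/15 = 2674440.

2674440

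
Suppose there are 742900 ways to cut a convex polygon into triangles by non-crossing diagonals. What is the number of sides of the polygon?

15

Triangulations of a convex m-gon are counted by C_{m−2}; 742900 = C_13.
So m − 2 = 13, giving m = 15 sides.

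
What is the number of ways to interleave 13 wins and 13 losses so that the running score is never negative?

742900

Ballot sequences with n votes each where one side never trails are Dyck words, counted by C_n; here n = 13.
C_13 = C(26,13)/14 = 10400600/14 = 742900.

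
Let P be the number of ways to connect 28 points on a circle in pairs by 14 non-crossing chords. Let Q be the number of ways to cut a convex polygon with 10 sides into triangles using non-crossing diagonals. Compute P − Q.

Pairing 28 circle points by 14 non-crossing chords gives C_14 matchings. So P = C_14 = 2674440.
A convex 10-gon is triangulated into 8 triangles, and the number of such triangulations is the Catalan number C_{10−2} = C_8. So Q = C_8 = 1430.
P − Q = 2674440 − 1430 = 2673010.

2673010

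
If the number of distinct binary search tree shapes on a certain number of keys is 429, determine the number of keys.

7

Binary search tree shapes on n keys are counted by C_n. Since C_7 = 429, the index is 7.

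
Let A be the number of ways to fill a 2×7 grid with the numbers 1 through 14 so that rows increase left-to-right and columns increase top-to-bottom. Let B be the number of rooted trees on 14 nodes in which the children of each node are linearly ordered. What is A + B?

743329

By the hook-length formula (or a Dyck-path bijection), SYT of shape 2×7 number C_7. So A = C_7 = 429.
A rooted plane tree on 14 nodes has 13 edges, and such trees are counted by C_13. So B = C_13 = 742900.
A + B = 429 + 742900 = 743329.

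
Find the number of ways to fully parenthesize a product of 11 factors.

16796

Parenthesizations of m factors correspond to full binary trees with m leaves, counted by C_{m−1}; m = 11 gives C_10.
C_10 = C(20,10)/11 = 184756/11 = 16796.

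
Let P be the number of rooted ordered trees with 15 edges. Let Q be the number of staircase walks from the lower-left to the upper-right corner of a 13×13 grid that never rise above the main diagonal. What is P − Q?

A rooted plane tree with 15 edges has 16 nodes, and the count is C_15. So P = C_15 = 9694845.
Monotone paths in an n×n grid that stay weakly below the diagonal are counted by C_n; here n = 13. So Q = C_13 = 742900.
P − Q = 9694845 − 742900 = 8951945.

8951945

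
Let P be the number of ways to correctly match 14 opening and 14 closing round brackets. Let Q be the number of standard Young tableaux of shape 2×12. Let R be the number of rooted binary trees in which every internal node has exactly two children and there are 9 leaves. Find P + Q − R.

2881022

With 14 pairs the number of balanced bracket strings is the Catalan number C_14. So P = C_14 = 2674440.
By the hook-length formula (or a Dyck-path bijection), SYT of shape 2×12 number C_12. So Q = C_12 = 208012.
A full binary tree with L leaves has L−1 internal nodes and is counted by C_{L−1}; L = 9 gives C_8. So R = C_8 = 1430.
P + Q − R = 2674440 + 208012 − 1430 = 2881022.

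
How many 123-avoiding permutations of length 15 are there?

Permutations of [n] avoiding any single length-3 pattern are counted by C_n; here n = 15.
C_15 = C(30,15)/16 = 155117520/16 = 9694845.

9694845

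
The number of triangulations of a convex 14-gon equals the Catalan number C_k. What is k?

A convex 14-gon is triangulated into 12 triangles, and the number of such triangulations is the Catalan number C_{14−2} = C_12.

12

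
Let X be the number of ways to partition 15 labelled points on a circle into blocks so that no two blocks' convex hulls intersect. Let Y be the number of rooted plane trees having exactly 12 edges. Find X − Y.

9486833

The non-crossing partitions of [15] form a lattice of size C_15. So X = C_15 = 9694845.
Rooted ordered trees with n edges are counted by C_n; here n = 12. So Y = C_12 = 208012.
X − Y = 9694845 − 208012 = 9486833.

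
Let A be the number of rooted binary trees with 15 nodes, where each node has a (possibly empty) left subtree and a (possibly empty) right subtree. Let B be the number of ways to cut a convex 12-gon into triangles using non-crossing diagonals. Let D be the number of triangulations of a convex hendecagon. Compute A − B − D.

9673187

Binary trees (left/right distinguished) on n nodes are counted by C_n; here n = 15. So A = C_15 = 9694845.
The number of triangulations of a 12-gon is the Catalan number C_10 (index = sides − 2). So B = C_10 = 16796.
A convex 11-gon is triangulated into 9 triangles, and the number of such triangulations is the Catalan number C_{11−2} = C_9. So D = C_9 = 4862.
A − B − D = 9694845 − 16796 − 4862 = 9673187.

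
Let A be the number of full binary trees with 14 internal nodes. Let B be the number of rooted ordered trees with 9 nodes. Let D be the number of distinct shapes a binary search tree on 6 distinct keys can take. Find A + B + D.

The number of full binary trees on 14 internal nodes is the Catalan number C_14. So A = C_14 = 2674440.
Rooted ordered (plane) trees on m nodes have m−1 edges and are counted by C_{m−1}; m = 9 gives C_8. So B = C_8 = 1430.
Rooted binary trees with 6 nodes (each child slot possibly empty) number C_6. So D = C_6 = 132.
A + B + D = 2674440 + 1430 + 132 = 2676002.

2676002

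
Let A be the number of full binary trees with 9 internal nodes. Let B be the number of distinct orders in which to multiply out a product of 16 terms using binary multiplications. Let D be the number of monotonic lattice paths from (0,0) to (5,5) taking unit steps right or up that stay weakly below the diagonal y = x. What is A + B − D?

Full binary trees with n internal nodes are counted by C_n; here n = 9. So A = C_9 = 4862.
Parenthesizations of m factors correspond to full binary trees with m leaves, counted by C_{m−1}; m = 16 gives C_15. So B = C_15 = 9694845.
Sub-diagonal monotone paths from (0,0) to (5,5) biject with Dyck paths of semilength 5, giving C_5. So D = C_5 = 42.
A + B − D = 4862 + 9694845 − 42 = 9699665.

9699665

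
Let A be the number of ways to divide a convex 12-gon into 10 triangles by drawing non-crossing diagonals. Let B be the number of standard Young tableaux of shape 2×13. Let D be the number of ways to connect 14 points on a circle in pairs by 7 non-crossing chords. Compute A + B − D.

759267

A convex 12-gon is triangulated into 10 triangles, and the number of such triangulations is the Catalan number C_{12−2} = C_10. So A = C_10 = 16796.
Standard Young tableaux of shape 2×n are counted by C_n; here n = 13. So B = C_13 = 742900.
Pairing 14 circle points by 7 non-crossing chords gives C_7 matchings. So D = C_7 = 429.
A + B − D = 16796 + 742900 − 429 = 759267.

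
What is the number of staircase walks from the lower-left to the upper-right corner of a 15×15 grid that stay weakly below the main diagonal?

Sub-diagonal monotone paths from (0,0) to (15,15) biject with Dyck paths of semilength 15, giving C_15.
C_15 = C(30,15)/16 = 155117520/16 = 9694845.

9694845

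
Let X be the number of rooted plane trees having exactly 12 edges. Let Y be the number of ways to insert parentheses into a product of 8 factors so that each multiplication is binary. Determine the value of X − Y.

A rooted plane tree with 12 edges has 13 nodes, and the count is C_12. So X = C_12 = 208012.
Bracketing 8 factors into binary products is counted by C_{8−1} = C_7. So Y = C_7 = 429.
X − Y = 208012 − 429 = 207583.

207583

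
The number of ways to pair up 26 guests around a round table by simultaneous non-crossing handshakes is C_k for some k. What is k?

13

With 26 = 2·13 people, non-crossing handshake pairings are non-crossing perfect matchings on a circle, counted by C_13.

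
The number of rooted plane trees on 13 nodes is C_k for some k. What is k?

A rooted plane tree on 13 nodes has 12 edges, and such trees are counted by C_12.

12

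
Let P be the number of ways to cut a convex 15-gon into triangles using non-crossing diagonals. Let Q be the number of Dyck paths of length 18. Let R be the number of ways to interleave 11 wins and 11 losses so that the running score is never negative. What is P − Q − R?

A convex 15-gon is triangulated into 13 triangles, and the number of such triangulations is the Catalan number C_{15−2} = C_13. So P = C_13 = 742900.
Dyck paths of semilength n (length 2n) are counted by C_n; here n = 9. So Q = C_9 = 4862.
Ballot sequences with n votes each where one side never trails are Dyck words, counted by C_n; here n = 11. So R = C_11 = 58786.
P − Q − R = 742900 − 4862 − 58786 = 679252.

679252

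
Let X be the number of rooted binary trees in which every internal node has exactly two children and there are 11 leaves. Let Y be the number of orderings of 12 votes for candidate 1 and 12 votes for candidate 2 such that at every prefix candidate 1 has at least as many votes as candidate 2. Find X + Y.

224808

Full binary trees with 11 leaves have 11−1 = 10 internal nodes, so there are C_10 of them. So X = C_10 = 16796.
Reading a vote for the leader as '(' and for the other as ')' turns such a sequence into a balanced string of 12 pairs, so the count is C_12. So Y = C_12 = 208012.
X + Y = 16796 + 208012 = 224808.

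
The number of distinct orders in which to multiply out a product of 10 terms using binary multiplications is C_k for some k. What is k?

9

Parenthesizations of m factors correspond to full binary trees with m leaves, counted by C_{m−1}; m = 10 gives C_9.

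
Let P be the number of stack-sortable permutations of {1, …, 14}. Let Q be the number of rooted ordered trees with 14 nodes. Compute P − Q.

1931540

By Knuth's characterisation, the stack-sortable permutations of length 14 are the 231-avoiders, numbering C_14. So P = C_14 = 2674440.
A rooted plane tree on 14 nodes has 13 edges, and such trees are counted by C_13. So Q = C_13 = 742900.
P − Q = 2674440 − 742900 = 1931540.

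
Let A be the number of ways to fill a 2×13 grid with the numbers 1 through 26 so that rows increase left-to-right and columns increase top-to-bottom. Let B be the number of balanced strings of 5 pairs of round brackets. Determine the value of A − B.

Standard Young tableaux of shape 2×n are counted by C_n; here n = 13. So A = C_13 = 742900.
With 5 pairs the number of balanced bracket strings is the Catalan number C_5. So B = C_5 = 42.
A − B = 742900 − 42 = 742858.

742858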